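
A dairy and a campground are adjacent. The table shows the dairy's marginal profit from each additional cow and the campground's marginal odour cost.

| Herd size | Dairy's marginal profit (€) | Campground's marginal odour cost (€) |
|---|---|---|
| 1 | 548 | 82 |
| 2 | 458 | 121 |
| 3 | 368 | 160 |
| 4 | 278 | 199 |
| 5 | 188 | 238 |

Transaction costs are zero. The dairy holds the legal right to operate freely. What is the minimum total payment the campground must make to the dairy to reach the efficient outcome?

Left alone the dairy would choose level 5 (marginal profit stays positive).
Efficient level: k* = 4 (marginal profit ≥ marginal odour cost through 4).
The campground must at least cover the dairy's forgone profit from cutting 5→4: 188 = 188.

€188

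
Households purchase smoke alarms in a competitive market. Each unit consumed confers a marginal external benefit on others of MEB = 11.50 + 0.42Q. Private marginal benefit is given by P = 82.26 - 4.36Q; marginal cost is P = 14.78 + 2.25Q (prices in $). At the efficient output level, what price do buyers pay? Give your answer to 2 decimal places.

P = $26.63

Social marginal benefit = demand + MEB = 93.76 - 3.94Q.
Set SMB = MC: 93.76 - 3.94Q = 14.78 + 2.25Q → Q* = 12.7593.
Consumer price on the demand curve at Q*: 82.26 − 4.36×12.7593 = 26.6295.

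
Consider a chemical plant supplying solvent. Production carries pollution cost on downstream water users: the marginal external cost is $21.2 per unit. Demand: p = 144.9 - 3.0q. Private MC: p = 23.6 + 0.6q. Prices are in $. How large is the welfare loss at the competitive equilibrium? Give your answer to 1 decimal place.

DWL = $62.4

Market equilibrium (private): 23.6 + 0.6q = 144.9 - 3.0q → q_m = 33.6944.
Social marginal cost = private MC + MEC = 44.8 + 0.6q.
Set SMC = demand: 44.8 + 0.6q = 144.9 - 3.0q → q* = 27.8056.
Height of the DWL triangle at q_m is SMC(q_m) − demand(q_m) = MEC(q_m) = 21.2000.
DWL = ½ × 5.8888 × 21.2000 = 62.4213.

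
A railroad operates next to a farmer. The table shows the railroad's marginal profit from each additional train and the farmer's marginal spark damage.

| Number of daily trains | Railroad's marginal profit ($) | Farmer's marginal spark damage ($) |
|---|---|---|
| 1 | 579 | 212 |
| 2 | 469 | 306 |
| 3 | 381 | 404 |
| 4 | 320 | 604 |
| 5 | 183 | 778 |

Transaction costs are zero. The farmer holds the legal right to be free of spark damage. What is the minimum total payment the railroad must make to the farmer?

Efficient level: marginal profit ≥ marginal spark damage through level 2, so k* = 2.
With the farmer holding the right, the railroad must at least compensate total damage at k*: 212 + 306 = 518.

$518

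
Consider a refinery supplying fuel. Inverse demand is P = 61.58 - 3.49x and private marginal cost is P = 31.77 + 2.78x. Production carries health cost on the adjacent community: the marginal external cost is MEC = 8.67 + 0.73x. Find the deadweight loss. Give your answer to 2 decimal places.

DWL = 10.53

Market equilibrium (private): 31.77 + 2.78x = 61.58 - 3.49x → x_m = 4.7544.
Social marginal cost = private MC + MEC = 40.44 + 3.51x.
Set SMC = demand: 40.44 + 3.51x = 61.58 - 3.49x → x* = 3.0200.
Height of the DWL triangle at x_m is SMC(x_m) − demand(x_m) = MEC(x_m) = 12.1407.
DWL = ½ × 1.7344 × 12.1407 = 10.5284.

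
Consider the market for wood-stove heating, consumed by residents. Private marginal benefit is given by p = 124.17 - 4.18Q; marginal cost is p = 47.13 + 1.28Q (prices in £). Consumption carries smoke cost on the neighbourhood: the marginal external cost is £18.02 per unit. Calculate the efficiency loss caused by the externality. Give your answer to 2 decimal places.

DWL = £29.74

Market equilibrium (private): 47.13 + 1.28Q = 124.17 - 4.18Q → Q_m = 14.1099.
Social marginal benefit = demand − MEC = 106.15 - 4.18Q.
Set SMB = MC: 106.15 - 4.18Q = 47.13 + 1.28Q → Q* = 10.8095.
The welfare-loss triangle has base |Q_m − Q*| and height MEC(Q_m) (the vertical gap between SMB and MC is zero at Q* and MEC at Q_m).
DWL = ½ × 3.3004 × 18.0200 = 29.7366.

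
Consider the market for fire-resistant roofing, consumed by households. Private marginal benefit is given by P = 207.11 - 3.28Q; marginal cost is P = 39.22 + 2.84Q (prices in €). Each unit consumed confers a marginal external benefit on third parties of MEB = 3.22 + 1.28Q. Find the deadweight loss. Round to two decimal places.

Market equilibrium (private): 39.22 + 2.84Q = 207.11 - 3.28Q → Q_m = 27.4330.
Social marginal benefit = demand + MEB = 210.33 - 2.00Q.
Set SMB = MC: 210.33 - 2.00Q = 39.22 + 2.84Q → Q* = 35.3533.
The welfare-loss triangle has base |Q_m − Q*| and height MEB(Q_m) (the vertical gap between SMB and MC is zero at Q* and MEB at Q_m).
DWL = ½ × 7.9203 × 38.3342 = 151.8092.

DWL = €151.81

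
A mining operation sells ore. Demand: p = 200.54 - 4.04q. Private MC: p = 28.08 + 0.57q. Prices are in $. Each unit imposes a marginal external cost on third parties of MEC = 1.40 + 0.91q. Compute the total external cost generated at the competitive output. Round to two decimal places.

$689.15

Market equilibrium (private): 28.08 + 0.57q = 200.54 - 4.04q → q_m = 37.4100.
Total external cost = ∫₀^{q_m} (1.40 + 0.91q) dq = 1.40×37.4100 + ½×0.91×37.4100² = 689.1502.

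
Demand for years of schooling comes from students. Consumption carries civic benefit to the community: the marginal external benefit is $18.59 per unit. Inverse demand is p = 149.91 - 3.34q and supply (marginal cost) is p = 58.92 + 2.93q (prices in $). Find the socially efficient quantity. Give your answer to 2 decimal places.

Social marginal benefit = demand + MEB = 168.50 - 3.34q.
Set SMB = MC: 168.50 - 3.34q = 58.92 + 2.93q → q* = 17.4769.

q* = 17.48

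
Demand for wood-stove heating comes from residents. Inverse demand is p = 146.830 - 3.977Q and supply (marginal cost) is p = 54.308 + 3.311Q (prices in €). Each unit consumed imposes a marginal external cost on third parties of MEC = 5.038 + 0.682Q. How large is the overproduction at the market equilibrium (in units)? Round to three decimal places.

Market equilibrium (private): 54.308 + 3.311Q = 146.830 - 3.977Q → Q_m = 12.6951.
Social marginal benefit = demand − MEC = 141.792 - 4.659Q.
Set SMB = MC: 141.792 - 4.659Q = 54.308 + 3.311Q → Q* = 10.9767.
Gap = |12.6951 − 10.9767| = 1.7184.

1.718 units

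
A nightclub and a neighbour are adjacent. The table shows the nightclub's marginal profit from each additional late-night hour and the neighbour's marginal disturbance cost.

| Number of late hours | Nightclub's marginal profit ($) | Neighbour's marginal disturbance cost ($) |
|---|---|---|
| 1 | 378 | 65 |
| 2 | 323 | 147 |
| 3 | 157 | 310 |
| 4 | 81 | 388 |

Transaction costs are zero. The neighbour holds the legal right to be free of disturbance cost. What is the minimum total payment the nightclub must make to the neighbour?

$212

Efficient level: marginal profit ≥ marginal disturbance cost through level 2, so k* = 2.
With the neighbour holding the right, the nightclub must at least compensate total damage at k*: 65 + 147 = 212.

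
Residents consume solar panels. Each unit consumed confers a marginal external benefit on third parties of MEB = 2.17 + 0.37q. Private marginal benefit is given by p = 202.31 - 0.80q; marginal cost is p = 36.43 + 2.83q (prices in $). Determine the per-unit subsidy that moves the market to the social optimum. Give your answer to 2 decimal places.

Social marginal benefit = demand + MEB = 204.48 - 0.43q.
Set SMB = MC: 204.48 - 0.43q = 36.43 + 2.83q → q* = 51.5491.
The Pigouvian subsidy equals MEB at q*: 2.17 + 0.37×51.5491 = 21.2432.

subsidy = $21.24 per unit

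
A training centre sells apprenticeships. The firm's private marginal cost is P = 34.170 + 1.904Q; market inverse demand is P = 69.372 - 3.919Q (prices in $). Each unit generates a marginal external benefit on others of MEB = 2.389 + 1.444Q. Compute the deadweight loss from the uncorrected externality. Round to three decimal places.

Market equilibrium (private): 34.170 + 1.904Q = 69.372 - 3.919Q → Q_m = 6.0453.
Social marginal cost = private MC − MEB = 31.781 + 0.460Q.
Set SMC = demand: 31.781 + 0.460Q = 69.372 - 3.919Q → Q* = 8.5844.
The loss is the area between SMC and demand from Q* to Q_m; with linear curves that's a triangle of height MEB(Q_m).
DWL = ½ × 2.5391 × 11.1185 = 14.1155.

DWL = $14.115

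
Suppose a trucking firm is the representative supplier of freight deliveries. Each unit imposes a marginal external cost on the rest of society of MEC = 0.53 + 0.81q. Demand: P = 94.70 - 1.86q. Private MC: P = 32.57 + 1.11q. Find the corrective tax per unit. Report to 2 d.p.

tax = 13.73 per unit

Social marginal cost = private MC + MEC = 33.10 + 1.92q.
Set SMC = demand: 33.10 + 1.92q = 94.70 - 1.86q → q* = 16.2963.
The Pigouvian tax equals MEC at q*: 0.53 + 0.81×16.2963 = 13.7300.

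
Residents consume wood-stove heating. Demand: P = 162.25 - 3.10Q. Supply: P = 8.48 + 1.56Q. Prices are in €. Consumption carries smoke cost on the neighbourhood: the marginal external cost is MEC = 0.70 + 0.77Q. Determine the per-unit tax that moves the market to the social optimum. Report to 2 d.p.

tax = €22.41 per unit

Social marginal benefit = demand − MEC = 161.55 - 3.87Q.
Set SMB = MC: 161.55 - 3.87Q = 8.48 + 1.56Q → Q* = 28.1897.
The Pigouvian tax equals MEC at Q*: 0.70 + 0.77×28.1897 = 22.4061.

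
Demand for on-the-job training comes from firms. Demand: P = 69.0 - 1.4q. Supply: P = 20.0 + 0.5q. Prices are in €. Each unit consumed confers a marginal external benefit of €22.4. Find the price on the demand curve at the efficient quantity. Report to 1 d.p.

Social marginal benefit = demand + MEB = 91.4 - 1.4q.
Set SMB = MC: 91.4 - 1.4q = 20.0 + 0.5q → q* = 37.5789.
Consumer price on the demand curve at q*: 69.0 − 1.4×37.5789 = 16.3895.

P = €16.4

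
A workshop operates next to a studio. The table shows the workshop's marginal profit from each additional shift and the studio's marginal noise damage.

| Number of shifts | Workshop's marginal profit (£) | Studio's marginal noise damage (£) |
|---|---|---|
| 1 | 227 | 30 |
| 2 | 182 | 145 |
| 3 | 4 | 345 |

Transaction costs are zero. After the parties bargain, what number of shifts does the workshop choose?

Bargaining reaches the level where marginal profit last exceeds marginal noise damage.
That holds through level 2 (182 ≥ 145) but not at 3 (4 < 345).

2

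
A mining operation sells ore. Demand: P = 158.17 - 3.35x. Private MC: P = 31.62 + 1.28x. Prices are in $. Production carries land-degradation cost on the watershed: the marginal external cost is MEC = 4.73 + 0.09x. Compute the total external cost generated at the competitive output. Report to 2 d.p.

$162.90

Market equilibrium (private): 31.62 + 1.28x = 158.17 - 3.35x → x_m = 27.3326.
Total external cost = ∫₀^{x_m} (4.73 + 0.09x) dx = 4.73×27.3326 + ½×0.09×27.3326² = 162.9014.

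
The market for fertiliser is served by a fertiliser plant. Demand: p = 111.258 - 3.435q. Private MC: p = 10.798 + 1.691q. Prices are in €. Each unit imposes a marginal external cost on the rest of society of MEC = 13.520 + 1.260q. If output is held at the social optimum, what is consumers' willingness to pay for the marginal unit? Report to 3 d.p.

P = €64.493

Social marginal cost = private MC + MEC = 24.318 + 2.951q.
Set SMC = demand: 24.318 + 2.951q = 111.258 - 3.435q → q* = 13.6142.
Consumer price on the demand curve at q*: 111.258 − 3.435×13.6142 = 64.4932.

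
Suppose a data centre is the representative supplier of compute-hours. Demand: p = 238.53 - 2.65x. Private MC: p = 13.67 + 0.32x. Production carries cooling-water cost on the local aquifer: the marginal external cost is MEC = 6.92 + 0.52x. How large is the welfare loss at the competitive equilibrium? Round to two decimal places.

DWL = 306.98

Market equilibrium (private): 13.67 + 0.32x = 238.53 - 2.65x → x_m = 75.7104.
Social marginal cost = private MC + MEC = 20.59 + 0.84x.
Set SMC = demand: 20.59 + 0.84x = 238.53 - 2.65x → x* = 62.4470.
Between x* and x_m the wedge SMC − demand runs linearly from 0 to MEC(x_m), so the loss is a triangle.
DWL = ½ × 13.2634 × 46.2894 = 306.9774.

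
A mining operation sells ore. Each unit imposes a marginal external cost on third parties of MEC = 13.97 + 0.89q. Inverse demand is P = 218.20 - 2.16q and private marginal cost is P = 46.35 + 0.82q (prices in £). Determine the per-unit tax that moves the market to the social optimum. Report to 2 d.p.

Social marginal cost = private MC + MEC = 60.32 + 1.71q.
Set SMC = demand: 60.32 + 1.71q = 218.20 - 2.16q → q* = 40.7959.
The Pigouvian tax equals MEC at q*: 13.97 + 0.89×40.7959 = 50.2784.

tax = £50.28 per unit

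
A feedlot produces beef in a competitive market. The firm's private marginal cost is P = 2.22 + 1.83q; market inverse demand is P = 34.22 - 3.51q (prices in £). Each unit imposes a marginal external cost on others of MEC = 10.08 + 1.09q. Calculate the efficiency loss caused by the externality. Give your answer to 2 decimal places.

DWL = £21.46

Market equilibrium (private): 2.22 + 1.83q = 34.22 - 3.51q → q_m = 5.9925.
Social marginal cost = private MC + MEC = 12.30 + 2.92q.
Set SMC = demand: 12.30 + 2.92q = 34.22 - 3.51q → q* = 3.4090.
The loss is the area between SMC and demand from q* to q_m; with linear curves that's a triangle of height MEC(q_m).
DWL = ½ × 2.5835 × 16.6118 = 21.4583.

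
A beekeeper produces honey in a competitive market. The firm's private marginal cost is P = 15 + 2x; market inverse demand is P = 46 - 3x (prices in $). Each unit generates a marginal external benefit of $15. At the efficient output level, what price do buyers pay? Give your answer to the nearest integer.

Social marginal cost = private MC − MEB = 0 + 2x.
Set SMC = demand: 0 + 2x = 46 - 3x → x* = 9.2000.
Consumer price on the demand curve at x*: 46 − 3×9.2000 = 18.4000.

P = $18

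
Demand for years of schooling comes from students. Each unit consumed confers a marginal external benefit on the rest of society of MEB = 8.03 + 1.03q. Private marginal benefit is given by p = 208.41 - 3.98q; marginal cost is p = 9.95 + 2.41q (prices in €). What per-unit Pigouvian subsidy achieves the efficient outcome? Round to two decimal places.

subsidy = €47.71 per unit

Social marginal benefit = demand + MEB = 216.44 - 2.95q.
Set SMB = MC: 216.44 - 2.95q = 9.95 + 2.41q → q* = 38.5243.
The Pigouvian subsidy equals MEB at q*: 8.03 + 1.03×38.5243 = 47.7100.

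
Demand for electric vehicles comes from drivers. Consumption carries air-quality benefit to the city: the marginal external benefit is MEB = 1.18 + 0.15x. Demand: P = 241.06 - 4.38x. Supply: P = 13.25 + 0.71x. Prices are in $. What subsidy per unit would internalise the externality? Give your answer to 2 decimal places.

subsidy = $8.13 per unit

Social marginal benefit = demand + MEB = 242.24 - 4.23x.
Set SMB = MC: 242.24 - 4.23x = 13.25 + 0.71x → x* = 46.3543.
The Pigouvian subsidy equals MEB at x*: 1.18 + 0.15×46.3543 = 8.1331.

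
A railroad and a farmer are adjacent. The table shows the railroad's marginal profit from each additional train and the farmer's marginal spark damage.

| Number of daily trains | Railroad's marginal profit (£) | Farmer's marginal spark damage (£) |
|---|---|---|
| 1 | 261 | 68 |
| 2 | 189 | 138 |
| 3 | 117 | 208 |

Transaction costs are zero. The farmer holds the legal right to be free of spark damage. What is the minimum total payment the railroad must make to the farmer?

£206

Efficient level: marginal profit ≥ marginal spark damage through level 2, so k* = 2.
With the farmer holding the right, the railroad must at least compensate total damage at k*: 68 + 138 = 206.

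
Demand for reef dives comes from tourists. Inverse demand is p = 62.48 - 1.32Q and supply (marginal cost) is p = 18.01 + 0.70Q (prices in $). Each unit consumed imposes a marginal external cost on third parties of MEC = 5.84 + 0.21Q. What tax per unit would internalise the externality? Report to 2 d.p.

Social marginal benefit = demand − MEC = 56.64 - 1.53Q.
Set SMB = MC: 56.64 - 1.53Q = 18.01 + 0.70Q → Q* = 17.3229.
The Pigouvian tax equals MEC at Q*: 5.84 + 0.21×17.3229 = 9.4778.

tax = $9.48 per unit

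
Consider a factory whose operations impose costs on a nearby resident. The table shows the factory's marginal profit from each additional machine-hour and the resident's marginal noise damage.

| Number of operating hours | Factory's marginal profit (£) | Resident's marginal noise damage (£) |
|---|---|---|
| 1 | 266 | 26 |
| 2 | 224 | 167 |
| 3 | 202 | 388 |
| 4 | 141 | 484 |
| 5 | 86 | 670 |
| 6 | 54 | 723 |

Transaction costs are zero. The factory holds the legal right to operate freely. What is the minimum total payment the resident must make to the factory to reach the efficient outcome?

£483

Left alone the factory would choose level 6 (marginal profit stays positive).
Efficient level: k* = 2 (marginal profit ≥ marginal noise damage through 2).
The resident must at least cover the factory's forgone profit from cutting 6→2: 202 + 141 + 86 + 54 = 483.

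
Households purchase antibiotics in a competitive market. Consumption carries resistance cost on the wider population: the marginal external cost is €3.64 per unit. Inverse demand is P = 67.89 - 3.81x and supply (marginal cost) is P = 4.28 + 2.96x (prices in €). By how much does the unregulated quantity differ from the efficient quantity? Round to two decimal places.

Market equilibrium (private): 4.28 + 2.96x = 67.89 - 3.81x → x_m = 9.3959.
Social marginal benefit = demand − MEC = 64.25 - 3.81x.
Set SMB = MC: 64.25 - 3.81x = 4.28 + 2.96x → x* = 8.8582.
Gap = |9.3959 − 8.8582| = 0.5377.

0.54 units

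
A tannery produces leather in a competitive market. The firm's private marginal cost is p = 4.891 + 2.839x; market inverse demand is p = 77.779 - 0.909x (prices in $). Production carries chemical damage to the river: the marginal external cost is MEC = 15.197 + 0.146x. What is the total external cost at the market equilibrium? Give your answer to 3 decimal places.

$323.147

Market equilibrium (private): 4.891 + 2.839x = 77.779 - 0.909x → x_m = 19.4472.
Total external cost = ∫₀^{x_m} (15.197 + 0.146x) dx = 15.197×19.4472 + ½×0.146×19.4472² = 323.1472.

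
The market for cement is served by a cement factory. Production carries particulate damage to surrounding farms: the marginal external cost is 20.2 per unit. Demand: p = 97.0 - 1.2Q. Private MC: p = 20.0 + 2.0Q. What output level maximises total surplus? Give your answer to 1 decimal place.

Q* = 17.8

Social marginal cost = private MC + MEC = 40.2 + 2.0Q.
Set SMC = demand: 40.2 + 2.0Q = 97.0 - 1.2Q → Q* = 17.7500.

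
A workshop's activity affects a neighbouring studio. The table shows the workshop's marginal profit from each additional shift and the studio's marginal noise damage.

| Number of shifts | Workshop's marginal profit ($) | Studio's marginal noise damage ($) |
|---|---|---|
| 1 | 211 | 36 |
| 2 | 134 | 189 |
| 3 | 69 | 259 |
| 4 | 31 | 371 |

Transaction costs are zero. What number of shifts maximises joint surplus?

1

Bargaining reaches the level where marginal profit last exceeds marginal noise damage.
That holds through level 1 (211 ≥ 36) but not at 2 (134 < 189).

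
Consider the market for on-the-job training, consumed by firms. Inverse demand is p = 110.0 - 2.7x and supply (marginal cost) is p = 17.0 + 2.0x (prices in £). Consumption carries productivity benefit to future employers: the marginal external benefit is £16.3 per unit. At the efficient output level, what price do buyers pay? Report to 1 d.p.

Social marginal benefit = demand + MEB = 126.3 - 2.7x.
Set SMB = MC: 126.3 - 2.7x = 17.0 + 2.0x → x* = 23.2553.
Consumer price on the demand curve at x*: 110.0 − 2.7×23.2553 = 47.2107.

P = £47.2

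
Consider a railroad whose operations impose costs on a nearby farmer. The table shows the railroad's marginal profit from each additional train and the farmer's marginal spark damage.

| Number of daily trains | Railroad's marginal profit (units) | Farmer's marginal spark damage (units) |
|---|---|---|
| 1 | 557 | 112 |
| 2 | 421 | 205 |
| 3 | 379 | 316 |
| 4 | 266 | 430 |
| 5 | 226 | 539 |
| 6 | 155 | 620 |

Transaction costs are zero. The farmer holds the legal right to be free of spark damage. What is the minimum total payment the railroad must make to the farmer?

Efficient level: marginal profit ≥ marginal spark damage through level 3, so k* = 3.
With the farmer holding the right, the railroad must at least compensate total damage at k*: 112 + 205 + 316 = 633.

633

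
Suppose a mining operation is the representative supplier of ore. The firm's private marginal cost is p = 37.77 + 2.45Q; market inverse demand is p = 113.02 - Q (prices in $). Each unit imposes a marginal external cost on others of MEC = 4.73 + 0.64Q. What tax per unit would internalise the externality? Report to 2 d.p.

Social marginal cost = private MC + MEC = 42.50 + 3.09Q.
Set SMC = demand: 42.50 + 3.09Q = 113.02 - Q → Q* = 17.2421.
The Pigouvian tax equals MEC at Q*: 4.73 + 0.64×17.2421 = 15.7649.

tax = $15.76 per unit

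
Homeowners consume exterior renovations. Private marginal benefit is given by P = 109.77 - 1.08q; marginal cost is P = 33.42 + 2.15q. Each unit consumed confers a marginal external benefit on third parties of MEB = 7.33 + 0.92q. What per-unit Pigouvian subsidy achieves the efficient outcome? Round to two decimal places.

Social marginal benefit = demand + MEB = 117.10 - 0.16q.
Set SMB = MC: 117.10 - 0.16q = 33.42 + 2.15q → q* = 36.2251.
The Pigouvian subsidy equals MEB at q*: 7.33 + 0.92×36.2251 = 40.6571.

subsidy = 40.66 per unit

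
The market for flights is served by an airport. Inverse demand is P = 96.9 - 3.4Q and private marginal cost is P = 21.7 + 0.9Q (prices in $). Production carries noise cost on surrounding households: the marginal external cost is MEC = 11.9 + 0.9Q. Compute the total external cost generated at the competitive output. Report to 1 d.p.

Market equilibrium (private): 21.7 + 0.9Q = 96.9 - 3.4Q → Q_m = 17.4884.
Total external cost = ∫₀^{Q_m} (11.9 + 0.9Q) dQ = 11.9×17.4884 + ½×0.9×17.4884² = 345.7418.

$345.7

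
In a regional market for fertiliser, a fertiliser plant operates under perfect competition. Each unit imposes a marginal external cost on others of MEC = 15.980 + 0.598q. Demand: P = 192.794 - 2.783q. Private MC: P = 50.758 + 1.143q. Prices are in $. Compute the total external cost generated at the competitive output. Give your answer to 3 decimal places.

$969.481

Market equilibrium (private): 50.758 + 1.143q = 192.794 - 2.783q → q_m = 36.1783.
Total external cost = ∫₀^{q_m} (15.980 + 0.598q) dq = 15.980×36.1783 + ½×0.598×36.1783² = 969.4812.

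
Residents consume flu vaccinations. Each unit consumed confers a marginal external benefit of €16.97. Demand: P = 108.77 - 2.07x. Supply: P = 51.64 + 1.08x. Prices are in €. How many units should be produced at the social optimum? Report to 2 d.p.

x* = 23.52

Social marginal benefit = demand + MEB = 125.74 - 2.07x.
Set SMB = MC: 125.74 - 2.07x = 51.64 + 1.08x → x* = 23.5238.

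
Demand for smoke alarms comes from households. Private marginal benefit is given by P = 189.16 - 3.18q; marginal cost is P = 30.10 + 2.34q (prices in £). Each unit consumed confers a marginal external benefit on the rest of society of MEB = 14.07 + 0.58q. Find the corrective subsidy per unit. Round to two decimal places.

Social marginal benefit = demand + MEB = 203.23 - 2.60q.
Set SMB = MC: 203.23 - 2.60q = 30.10 + 2.34q → q* = 35.0466.
The Pigouvian subsidy equals MEB at q*: 14.07 + 0.58×35.0466 = 34.3970.

subsidy = £34.40 per unit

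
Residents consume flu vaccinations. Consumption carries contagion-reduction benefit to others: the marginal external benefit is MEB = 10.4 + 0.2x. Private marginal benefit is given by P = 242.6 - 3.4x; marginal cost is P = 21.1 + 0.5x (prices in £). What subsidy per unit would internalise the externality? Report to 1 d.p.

subsidy = £22.9 per unit

Social marginal benefit = demand + MEB = 253.0 - 3.2x.
Set SMB = MC: 253.0 - 3.2x = 21.1 + 0.5x → x* = 62.6757.
The Pigouvian subsidy equals MEB at x*: 10.4 + 0.2×62.6757 = 22.9351.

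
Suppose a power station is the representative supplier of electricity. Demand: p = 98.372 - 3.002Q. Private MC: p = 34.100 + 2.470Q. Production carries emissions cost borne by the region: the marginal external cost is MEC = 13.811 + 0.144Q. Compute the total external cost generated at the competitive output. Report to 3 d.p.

Market equilibrium (private): 34.100 + 2.470Q = 98.372 - 3.002Q → Q_m = 11.7456.
Total external cost = ∫₀^{Q_m} (13.811 + 0.144Q) dQ = 13.811×11.7456 + ½×0.144×11.7456² = 172.1515.

172.152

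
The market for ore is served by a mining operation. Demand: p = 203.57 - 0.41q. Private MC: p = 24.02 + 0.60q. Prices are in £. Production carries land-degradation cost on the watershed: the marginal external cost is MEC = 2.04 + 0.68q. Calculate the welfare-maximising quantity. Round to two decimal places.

Social marginal cost = private MC + MEC = 26.06 + 1.28q.
Set SMC = demand: 26.06 + 1.28q = 203.57 - 0.41q → q* = 105.0355.

q* = 105.04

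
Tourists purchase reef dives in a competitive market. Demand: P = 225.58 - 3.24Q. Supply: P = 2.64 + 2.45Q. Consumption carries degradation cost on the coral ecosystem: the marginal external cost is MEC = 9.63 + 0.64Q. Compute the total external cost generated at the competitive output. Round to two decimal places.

868.56

Market equilibrium (private): 2.64 + 2.45Q = 225.58 - 3.24Q → Q_m = 39.1810.
Total external cost = ∫₀^{Q_m} (9.63 + 0.64Q) dQ = 9.63×39.1810 + ½×0.64×39.1810² = 868.5613.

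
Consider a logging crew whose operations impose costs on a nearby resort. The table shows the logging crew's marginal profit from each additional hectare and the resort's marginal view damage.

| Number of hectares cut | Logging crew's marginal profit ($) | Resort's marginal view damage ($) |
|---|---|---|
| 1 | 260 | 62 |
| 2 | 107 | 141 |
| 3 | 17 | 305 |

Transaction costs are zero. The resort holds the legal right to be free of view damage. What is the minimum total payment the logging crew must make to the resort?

Efficient level: marginal profit ≥ marginal view damage through level 1, so k* = 1.
With the resort holding the right, the logging crew must at least compensate total damage at k*: 62 = 62.

$62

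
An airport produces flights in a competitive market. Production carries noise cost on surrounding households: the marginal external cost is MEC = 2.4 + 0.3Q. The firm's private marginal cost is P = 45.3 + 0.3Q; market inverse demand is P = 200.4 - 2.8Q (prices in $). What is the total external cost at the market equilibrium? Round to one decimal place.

Market equilibrium (private): 45.3 + 0.3Q = 200.4 - 2.8Q → Q_m = 50.0323.
Total external cost = ∫₀^{Q_m} (2.4 + 0.3Q) dQ = 2.4×50.0323 + ½×0.3×50.0323² = 495.5622.

$495.6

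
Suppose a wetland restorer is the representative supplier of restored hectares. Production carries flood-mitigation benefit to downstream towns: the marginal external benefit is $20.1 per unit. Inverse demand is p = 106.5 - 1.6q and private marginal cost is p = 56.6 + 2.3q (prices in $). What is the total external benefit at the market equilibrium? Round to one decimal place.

Market equilibrium (private): 56.6 + 2.3q = 106.5 - 1.6q → q_m = 12.7949.
Total external benefit = MEB × q_m = 20.1 × 12.7949 = 257.1775.

$257.2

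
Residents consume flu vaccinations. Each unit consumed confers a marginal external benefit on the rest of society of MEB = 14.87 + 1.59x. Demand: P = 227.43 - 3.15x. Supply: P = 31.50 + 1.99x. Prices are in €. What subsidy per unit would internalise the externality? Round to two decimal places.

Social marginal benefit = demand + MEB = 242.30 - 1.56x.
Set SMB = MC: 242.30 - 1.56x = 31.50 + 1.99x → x* = 59.3803.
The Pigouvian subsidy equals MEB at x*: 14.87 + 1.59×59.3803 = 109.2847.

subsidy = €109.28 per unit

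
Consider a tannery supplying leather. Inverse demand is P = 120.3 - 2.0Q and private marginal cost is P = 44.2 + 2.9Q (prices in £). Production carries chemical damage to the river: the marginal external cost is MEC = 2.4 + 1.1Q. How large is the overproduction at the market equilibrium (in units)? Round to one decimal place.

Market equilibrium (private): 44.2 + 2.9Q = 120.3 - 2.0Q → Q_m = 15.5306.
Social marginal cost = private MC + MEC = 46.6 + 4.0Q.
Set SMC = demand: 46.6 + 4.0Q = 120.3 - 2.0Q → Q* = 12.2833.
Gap = |15.5306 − 12.2833| = 3.2473.

3.2 units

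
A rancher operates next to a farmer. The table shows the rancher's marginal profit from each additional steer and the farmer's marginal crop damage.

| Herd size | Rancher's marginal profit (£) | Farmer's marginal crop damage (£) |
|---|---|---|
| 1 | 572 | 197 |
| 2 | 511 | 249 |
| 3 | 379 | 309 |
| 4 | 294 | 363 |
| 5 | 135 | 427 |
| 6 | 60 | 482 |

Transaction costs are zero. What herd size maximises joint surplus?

3

Bargaining reaches the level where marginal profit last exceeds marginal crop damage.
That holds through level 3 (379 ≥ 309) but not at 4 (294 < 363).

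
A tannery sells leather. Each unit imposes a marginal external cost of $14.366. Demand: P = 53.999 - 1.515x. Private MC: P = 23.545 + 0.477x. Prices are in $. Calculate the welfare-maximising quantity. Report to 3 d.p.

x* = 8.076

Social marginal cost = private MC + MEC = 37.911 + 0.477x.
Set SMC = demand: 37.911 + 0.477x = 53.999 - 1.515x → x* = 8.0763.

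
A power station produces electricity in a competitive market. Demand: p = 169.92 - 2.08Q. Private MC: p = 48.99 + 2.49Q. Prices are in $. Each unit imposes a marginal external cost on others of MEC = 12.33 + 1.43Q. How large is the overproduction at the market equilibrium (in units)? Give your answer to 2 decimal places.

8.36 units

Market equilibrium (private): 48.99 + 2.49Q = 169.92 - 2.08Q → Q_m = 26.4617.
Social marginal cost = private MC + MEC = 61.32 + 3.92Q.
Set SMC = demand: 61.32 + 3.92Q = 169.92 - 2.08Q → Q* = 18.1000.
Gap = |26.4617 − 18.1000| = 8.3617.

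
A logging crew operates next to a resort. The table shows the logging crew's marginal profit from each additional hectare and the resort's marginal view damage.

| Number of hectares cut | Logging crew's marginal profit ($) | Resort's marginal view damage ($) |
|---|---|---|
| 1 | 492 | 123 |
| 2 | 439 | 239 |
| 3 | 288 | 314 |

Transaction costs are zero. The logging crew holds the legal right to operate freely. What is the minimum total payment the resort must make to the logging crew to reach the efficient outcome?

Left alone the logging crew would choose level 3 (marginal profit stays positive).
Efficient level: k* = 2 (marginal profit ≥ marginal view damage through 2).
The resort must at least cover the logging crew's forgone profit from cutting 3→2: 288 = 288.

$288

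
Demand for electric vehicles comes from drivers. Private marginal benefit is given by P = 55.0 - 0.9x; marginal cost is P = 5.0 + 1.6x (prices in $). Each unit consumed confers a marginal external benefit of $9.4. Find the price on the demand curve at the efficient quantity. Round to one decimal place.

Social marginal benefit = demand + MEB = 64.4 - 0.9x.
Set SMB = MC: 64.4 - 0.9x = 5.0 + 1.6x → x* = 23.7600.
Consumer price on the demand curve at x*: 55.0 − 0.9×23.7600 = 33.6160.

P = $33.6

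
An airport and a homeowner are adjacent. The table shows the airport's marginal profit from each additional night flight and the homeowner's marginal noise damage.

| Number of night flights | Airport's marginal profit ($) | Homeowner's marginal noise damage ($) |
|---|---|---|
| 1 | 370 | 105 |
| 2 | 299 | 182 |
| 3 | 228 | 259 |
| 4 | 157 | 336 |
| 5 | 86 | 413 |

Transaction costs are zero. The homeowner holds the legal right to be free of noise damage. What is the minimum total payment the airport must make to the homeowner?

Efficient level: marginal profit ≥ marginal noise damage through level 2, so k* = 2.
With the homeowner holding the right, the airport must at least compensate total damage at k*: 105 + 182 = 287.

$287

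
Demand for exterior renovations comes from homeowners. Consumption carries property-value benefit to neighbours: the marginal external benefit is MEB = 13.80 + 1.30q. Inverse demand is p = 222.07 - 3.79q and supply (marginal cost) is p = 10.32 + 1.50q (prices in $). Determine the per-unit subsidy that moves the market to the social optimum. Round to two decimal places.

subsidy = $87.29 per unit

Social marginal benefit = demand + MEB = 235.87 - 2.49q.
Set SMB = MC: 235.87 - 2.49q = 10.32 + 1.50q → q* = 56.5288.
The Pigouvian subsidy equals MEB at q*: 13.80 + 1.30×56.5288 = 87.2874.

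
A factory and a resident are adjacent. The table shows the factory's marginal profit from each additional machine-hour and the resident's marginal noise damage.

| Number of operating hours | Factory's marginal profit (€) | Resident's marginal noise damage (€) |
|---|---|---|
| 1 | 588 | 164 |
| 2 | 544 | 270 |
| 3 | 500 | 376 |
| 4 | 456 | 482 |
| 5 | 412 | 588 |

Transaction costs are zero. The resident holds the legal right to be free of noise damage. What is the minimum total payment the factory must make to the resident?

Efficient level: marginal profit ≥ marginal noise damage through level 3, so k* = 3.
With the resident holding the right, the factory must at least compensate total damage at k*: 164 + 270 + 376 = 810.

€810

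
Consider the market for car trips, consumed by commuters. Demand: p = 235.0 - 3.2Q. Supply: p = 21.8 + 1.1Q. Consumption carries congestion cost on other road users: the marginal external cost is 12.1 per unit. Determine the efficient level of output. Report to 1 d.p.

Q* = 46.8

Social marginal benefit = demand − MEC = 222.9 - 3.2Q.
Set SMB = MC: 222.9 - 3.2Q = 21.8 + 1.1Q → Q* = 46.7674.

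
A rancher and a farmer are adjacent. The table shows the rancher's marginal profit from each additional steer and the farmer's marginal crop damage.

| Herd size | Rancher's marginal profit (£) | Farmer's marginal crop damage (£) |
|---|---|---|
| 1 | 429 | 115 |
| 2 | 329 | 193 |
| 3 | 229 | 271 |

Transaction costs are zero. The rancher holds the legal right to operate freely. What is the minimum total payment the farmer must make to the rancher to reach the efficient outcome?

£229

Left alone the rancher would choose level 3 (marginal profit stays positive).
Efficient level: k* = 2 (marginal profit ≥ marginal crop damage through 2).
The farmer must at least cover the rancher's forgone profit from cutting 3→2: 229 = 229.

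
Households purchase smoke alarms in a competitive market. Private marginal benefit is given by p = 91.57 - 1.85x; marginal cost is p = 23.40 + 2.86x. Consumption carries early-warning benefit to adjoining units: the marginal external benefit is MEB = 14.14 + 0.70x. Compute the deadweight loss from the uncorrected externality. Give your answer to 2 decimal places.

DWL = 73.45

Market equilibrium (private): 23.40 + 2.86x = 91.57 - 1.85x → x_m = 14.4735.
Social marginal benefit = demand + MEB = 105.71 - 1.15x.
Set SMB = MC: 105.71 - 1.15x = 23.40 + 2.86x → x* = 20.5262.
The loss is the area between SMB and MC from x* to x_m; with linear curves that's a triangle of height MEB(x_m).
DWL = ½ × 6.0527 × 24.2714 = 73.4538.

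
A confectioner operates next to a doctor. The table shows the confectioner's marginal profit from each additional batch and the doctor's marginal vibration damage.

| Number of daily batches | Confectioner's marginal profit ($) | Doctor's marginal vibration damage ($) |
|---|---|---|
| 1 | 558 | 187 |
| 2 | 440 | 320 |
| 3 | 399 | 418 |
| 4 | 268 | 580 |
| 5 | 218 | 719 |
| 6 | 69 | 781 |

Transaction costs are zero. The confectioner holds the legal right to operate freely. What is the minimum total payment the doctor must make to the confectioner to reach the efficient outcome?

Left alone the confectioner would choose level 6 (marginal profit stays positive).
Efficient level: k* = 2 (marginal profit ≥ marginal vibration damage through 2).
The doctor must at least cover the confectioner's forgone profit from cutting 6→2: 399 + 268 + 218 + 69 = 954.

$954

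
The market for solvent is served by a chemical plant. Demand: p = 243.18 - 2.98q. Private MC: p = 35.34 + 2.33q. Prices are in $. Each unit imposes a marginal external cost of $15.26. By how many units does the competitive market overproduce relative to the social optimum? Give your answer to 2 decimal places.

2.87 units

Market equilibrium (private): 35.34 + 2.33q = 243.18 - 2.98q → q_m = 39.1412.
Social marginal cost = private MC + MEC = 50.60 + 2.33q.
Set SMC = demand: 50.60 + 2.33q = 243.18 - 2.98q → q* = 36.2674.
Gap = |39.1412 − 36.2674| = 2.8738.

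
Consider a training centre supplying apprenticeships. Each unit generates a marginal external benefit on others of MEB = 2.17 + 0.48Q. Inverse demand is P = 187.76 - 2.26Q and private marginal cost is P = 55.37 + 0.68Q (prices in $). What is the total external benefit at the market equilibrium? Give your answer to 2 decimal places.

$584.38

Market equilibrium (private): 55.37 + 0.68Q = 187.76 - 2.26Q → Q_m = 45.0306.
Total external benefit = ∫₀^{Q_m} (2.17 + 0.48Q) dQ = 2.17×45.0306 + ½×0.48×45.0306² = 584.3776.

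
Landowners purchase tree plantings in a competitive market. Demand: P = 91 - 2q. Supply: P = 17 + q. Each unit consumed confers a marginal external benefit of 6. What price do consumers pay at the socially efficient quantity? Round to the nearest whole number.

P = 38

Social marginal benefit = demand + MEB = 97 - 2q.
Set SMB = MC: 97 - 2q = 17 + q → q* = 26.6667.
Consumer price on the demand curve at q*: 91 − 2×26.6667 = 37.6666.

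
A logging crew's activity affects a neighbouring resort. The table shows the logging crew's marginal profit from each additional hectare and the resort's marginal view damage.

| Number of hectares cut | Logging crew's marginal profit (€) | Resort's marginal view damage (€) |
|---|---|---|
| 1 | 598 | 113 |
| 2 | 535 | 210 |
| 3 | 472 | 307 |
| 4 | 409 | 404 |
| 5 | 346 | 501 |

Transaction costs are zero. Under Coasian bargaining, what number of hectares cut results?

4

Bargaining reaches the level where marginal profit last exceeds marginal view damage.
That holds through level 4 (409 ≥ 404) but not at 5 (346 < 501).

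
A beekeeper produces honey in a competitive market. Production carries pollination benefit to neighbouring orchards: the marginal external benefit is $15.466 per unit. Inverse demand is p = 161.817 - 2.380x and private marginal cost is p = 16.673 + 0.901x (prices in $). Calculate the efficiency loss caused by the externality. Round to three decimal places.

Market equilibrium (private): 16.673 + 0.901x = 161.817 - 2.380x → x_m = 44.2377.
Social marginal cost = private MC − MEB = 1.207 + 0.901x.
Set SMC = demand: 1.207 + 0.901x = 161.817 - 2.380x → x* = 48.9515.
The loss is the area between SMC and demand from x* to x_m; with linear curves that's a triangle of height MEB(x_m).
DWL = ½ × 4.7138 × 15.4660 = 36.4518.

DWL = $36.452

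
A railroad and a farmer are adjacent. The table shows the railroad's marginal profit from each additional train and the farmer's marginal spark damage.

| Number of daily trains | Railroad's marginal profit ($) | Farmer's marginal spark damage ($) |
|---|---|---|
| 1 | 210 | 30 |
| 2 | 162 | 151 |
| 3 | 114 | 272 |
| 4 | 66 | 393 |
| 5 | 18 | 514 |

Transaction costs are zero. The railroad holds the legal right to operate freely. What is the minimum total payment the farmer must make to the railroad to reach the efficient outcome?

$198

Left alone the railroad would choose level 5 (marginal profit stays positive).
Efficient level: k* = 2 (marginal profit ≥ marginal spark damage through 2).
The farmer must at least cover the railroad's forgone profit from cutting 5→2: 114 + 66 + 18 = 198.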